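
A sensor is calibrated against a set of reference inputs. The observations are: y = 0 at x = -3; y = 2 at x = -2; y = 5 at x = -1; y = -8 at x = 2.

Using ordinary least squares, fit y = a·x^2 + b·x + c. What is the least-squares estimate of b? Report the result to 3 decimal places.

b = -2.771

Compute the Gram sums: Σx^2·x^2 = 114, Σx^2·x = -28, Σx^2 = 18, Σx·x = 18, Σx = -4, Σ1 = 4.
And Σx^2·y = -19, Σx·y = -25, Σy = -1.
MᵀM·[a, b, c]ᵀ = Mᵀy becomes [[114, -28, 18]; [-28, 18, -4]; [18, -4, 4]]·[a, b, c]ᵀ = [-19, -25, -1]ᵀ.
Solving the 3×3 system (Gaussian elimination) gives a = -463/362, b = -1003/362, c = 495/181.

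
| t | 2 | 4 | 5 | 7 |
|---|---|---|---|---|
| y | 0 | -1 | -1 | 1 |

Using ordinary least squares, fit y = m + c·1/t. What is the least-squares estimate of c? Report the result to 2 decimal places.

c = -0.46

With design matrix M, MᵀM = [[4, 153/140]; [153/140, 7309/19600]] and Mᵀy = [-1, -43/140]ᵀ.
det = 4·(7309/19600) − (153/140)² = 5827/19600.
m = ((-1)·(7309/19600) − (153/140)·(-43/140))/(5827/19600) = -730/5827; c = (4·(-43/140) − (153/140)·(-1))/(5827/19600) = -2660/5827.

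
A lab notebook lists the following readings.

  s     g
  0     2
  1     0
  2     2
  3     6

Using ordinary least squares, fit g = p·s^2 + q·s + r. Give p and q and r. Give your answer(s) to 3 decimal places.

p = 1.500, q = -3.100, r = 1.900

Normal-equation sums: Σs^2·s^2 = 98, Σs^2·s = 36, Σs^2 = 14, Σs·s = 14, Σs = 6, Σ1 = 4.
Moment sums: Σs^2·g = 62, Σs·g = 22, Σg = 10.
So XᵀX·[p, q, r]ᵀ = Xᵀg: [[98, 36, 14]; [36, 14, 6]; [14, 6, 4]]·[p, q, r]ᵀ = [62, 22, 10]ᵀ.
Row-reducing yields p = 3/2, q = -31/10, r = 19/10.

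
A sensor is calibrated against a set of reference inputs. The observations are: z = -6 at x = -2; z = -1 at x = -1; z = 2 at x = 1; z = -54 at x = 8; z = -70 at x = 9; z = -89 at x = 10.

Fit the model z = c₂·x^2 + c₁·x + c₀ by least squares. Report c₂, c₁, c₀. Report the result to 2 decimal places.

c₂ = -1.06, c₁ = 1.58, c₀ = 1.51

Sums needed: Σx^2·x^2 = 20675, Σx^2·x = 2233, Σx^2 = 251, Σx·x = 251, Σx = 25, Σ1 = 6.
Moment sums: Σx^2·z = -18049, Σx·z = -1937, Σz = -218.
Normal equations: [[20675, 2233, 251]; [2233, 251, 25]; [251, 25, 6]]·[c₂, c₁, c₀]ᵀ = [-18049, -1937, -218]ᵀ.
Solving the 3×3 system (Gaussian elimination) gives c₂ = -17985/16928, c₁ = 26819/16928, c₀ = 139/92.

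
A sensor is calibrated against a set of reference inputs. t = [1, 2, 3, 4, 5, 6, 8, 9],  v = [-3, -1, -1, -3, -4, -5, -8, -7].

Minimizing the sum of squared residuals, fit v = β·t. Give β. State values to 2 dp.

β = -0.83

From the data, Σt·t = 236.
For Aᵀv: Σt·v = -197.
AᵀA·[β]ᵀ = Aᵀv becomes [[236]]·[β]ᵀ = [-197]ᵀ.
Hence β = -197 / 236 ≈ -0.834746.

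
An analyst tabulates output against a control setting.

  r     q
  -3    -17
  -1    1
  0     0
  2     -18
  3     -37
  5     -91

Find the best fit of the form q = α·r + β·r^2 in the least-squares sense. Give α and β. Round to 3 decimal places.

α = -3.306, β = -2.980

AᵀA·[α, β]ᵀ = Aᵀq reads: 48·α + 132·β = -552;  132·α + 804·β = -2832.
(Σr·r = 48, Σr·r^2 = 132, Σr^2·r^2 = 804, Σr·q = -552, Σr^2·q = -2832.)
Determinant 48·804 − 132² = 21168.
α = ((-552)·804 − 132·(-2832))/21168 = -162/49; β = (48·(-2832) − 132·(-552))/21168 = -146/49.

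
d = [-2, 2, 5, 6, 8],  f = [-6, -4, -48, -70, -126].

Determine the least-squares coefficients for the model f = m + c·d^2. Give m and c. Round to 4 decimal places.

With design matrix M, MᵀM = [[5, 133]; [133, 6049]] and Mᵀf = [-254, -11824]ᵀ.
Determinant 5·6049 − 133² = 12556.
m = ((-254)·6049 − 133·(-11824))/12556 = 18073/6278; c = (5·(-11824) − 133·(-254))/12556 = -12669/6278.

m = 2.8788, c = -2.0180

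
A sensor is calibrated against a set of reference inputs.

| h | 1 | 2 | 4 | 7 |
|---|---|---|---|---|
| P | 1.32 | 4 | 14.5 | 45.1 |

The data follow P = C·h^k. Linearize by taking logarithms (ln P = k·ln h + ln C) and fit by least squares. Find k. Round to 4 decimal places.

With ln Pᵢ as the transformed response and ln hᵢ as the regressor:
AᵀA = [[6.1888, 4.0254]; [4.0254, 4]], rhs = [12.0798, 8.1470]ᵀ  (here Σln h = 4.0254, Σ(ln h)² = 6.1888, Σln P = 8.1470, Σln h·ln P = 12.0798).
Δ = 6.1888·4 − (4.0254)² = 8.5519; k = (12.0798·4 − 4.0254·8.1470)/8.5519 = 1.81538, ln C = (6.1888·8.1470 − 4.0254·12.0798)/8.5519 = 0.20986.

k = 1.8154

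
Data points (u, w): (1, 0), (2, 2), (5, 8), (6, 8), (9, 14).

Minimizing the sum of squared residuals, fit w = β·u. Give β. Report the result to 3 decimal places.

Compute the Gram sums: Σu·u = 147.
And Σu·w = 218.
Normal equations: [[147]]·[β]ᵀ = [218]ᵀ.
Hence β = 218 / 147 ≈ 1.48299.

β = 1.483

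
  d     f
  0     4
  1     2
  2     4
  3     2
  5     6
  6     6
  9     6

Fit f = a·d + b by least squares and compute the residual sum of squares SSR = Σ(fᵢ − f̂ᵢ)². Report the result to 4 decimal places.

SSR = 9.2692

Entries of XᵀX: Σd·d = 156, Σd = 26, Σ1 = 7.
For Xᵀf: Σd·f = 136, Σf = 30.
det = 156·7 − 26² = 416.
a = (136·7 − 26·30)/416 = 43/104; b = (156·30 − 26·136)/416 = 11/4.
Residuals: 5/4, -121/104, 11/26, -207/104, 123/104, 10/13, -49/104; SSR = 241/26.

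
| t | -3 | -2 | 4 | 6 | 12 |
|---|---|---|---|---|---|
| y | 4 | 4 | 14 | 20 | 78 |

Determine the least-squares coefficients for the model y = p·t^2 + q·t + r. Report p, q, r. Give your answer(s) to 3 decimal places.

p = 0.483, q = 0.492, r = 2.142

Entries of XᵀX: Σt^2·t^2 = 22385, Σt^2·t = 1973, Σt^2 = 209, Σt·t = 209, Σt = 17, Σ1 = 5.
And Σt^2·y = 12228, Σt·y = 1092, Σy = 120.
XᵀX·[p, q, r]ᵀ = Xᵀy becomes [[22385, 1973, 209]; [1973, 209, 17]; [209, 17, 5]]·[p, q, r]ᵀ = [12228, 1092, 120]ᵀ.
Row-reducing yields p = 7881/16321, q = 8033/16321, r = 34966/16321.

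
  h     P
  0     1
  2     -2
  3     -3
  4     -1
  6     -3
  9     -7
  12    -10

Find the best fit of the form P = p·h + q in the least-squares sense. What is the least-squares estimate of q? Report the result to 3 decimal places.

q = 0.815

Forming XᵀX = [[290, 36]; [36, 7]] and XᵀP = [-218, -25]ᵀ gives XᵀX·[p, q]ᵀ = XᵀP.
Determinant 290·7 − 36² = 734.
p = ((-218)·7 − 36·(-25))/734 = -313/367; q = (290·(-25) − 36·(-218))/734 = 299/367.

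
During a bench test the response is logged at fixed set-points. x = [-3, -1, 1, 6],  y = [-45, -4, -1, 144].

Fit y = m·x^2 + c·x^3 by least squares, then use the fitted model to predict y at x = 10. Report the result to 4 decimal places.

Entries of AᵀA: Σx^2·x^2 = 1379, Σx^2·x^3 = 7533, Σx^3·x^3 = 47387.
Right-hand side: Σx^2·y = 4774, Σx^3·y = 32322.
AᵀA·[m, c]ᵀ = Aᵀy becomes [[1379, 7533]; [7533, 47387]]·[m, c]ᵀ = [4774, 32322]ᵀ.
det = 1379·47387 − 7533² = 8600584.
m = (4774·47387 − 7533·32322)/8600584 = -2157011/1075073; c = (1379·32322 − 7533·4774)/8600584 = 1076187/1075073.
At x = 10: ŷ = (-2157011/1075073)·(100) + (1076187/1075073)·(1000) = 860485900/1075073.

ŷ = 800.3976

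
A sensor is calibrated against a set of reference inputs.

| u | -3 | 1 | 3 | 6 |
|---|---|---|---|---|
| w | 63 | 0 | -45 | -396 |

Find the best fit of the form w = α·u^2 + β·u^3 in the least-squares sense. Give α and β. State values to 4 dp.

Sums needed: Σu^2·u^2 = 1459, Σu^2·u^3 = 7777, Σu^3·u^3 = 48115.
Right-hand side: Σu^2·w = -14094, Σu^3·w = -88452.
So MᵀM·[α, β]ᵀ = Mᵀw: [[1459, 7777]; [7777, 48115]]·[α, β]ᵀ = [-14094, -88452]ᵀ.
Δ = 1459·48115 − 7777² = 9718056.
α = ((-14094)·48115 − 7777·(-88452))/9718056 = 20079/19996; β = (1459·(-88452) − 7777·(-14094))/9718056 = -40005/19996.

α = 1.0042, β = -2.0007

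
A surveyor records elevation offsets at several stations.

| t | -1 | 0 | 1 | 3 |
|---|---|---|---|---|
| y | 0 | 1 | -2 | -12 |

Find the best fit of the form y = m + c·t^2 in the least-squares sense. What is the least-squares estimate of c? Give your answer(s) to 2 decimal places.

With design matrix X, XᵀX = [[4, 11]; [11, 83]] and Xᵀy = [-13, -110]ᵀ.
Eliminating c: 83·(row 1) − 11·(row 2) gives 211·m = 83·(-13) − 11·(-110) = 131, so m = 131/211.
Then c = ((-110) − 11·(131/211))/83 = -297/211.

c = -1.41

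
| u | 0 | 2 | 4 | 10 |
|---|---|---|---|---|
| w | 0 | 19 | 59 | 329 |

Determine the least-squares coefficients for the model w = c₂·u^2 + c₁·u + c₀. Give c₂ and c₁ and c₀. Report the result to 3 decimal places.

c₂ = 3.006, c₁ = 2.791, c₀ = 0.398

From the data, Σu^2·u^2 = 10272, Σu^2·u = 1072, Σu^2 = 120, Σu·u = 120, Σu = 16, Σ1 = 4.
And Σu^2·w = 33920, Σu·w = 3564, Σw = 407.
Normal equations: [[10272, 1072, 120]; [1072, 120, 16]; [120, 16, 4]]·[c₂, c₁, c₀]ᵀ = [33920, 3564, 407]ᵀ.
Inverting the 3×3 Gram matrix, [c₂, c₁, c₀]ᵀ = [4353/1448, 2021/724, 72/181]ᵀ.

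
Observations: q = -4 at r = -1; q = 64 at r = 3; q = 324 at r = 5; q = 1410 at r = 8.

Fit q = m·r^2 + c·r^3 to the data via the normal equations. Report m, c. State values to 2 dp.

Sums needed: Σr^2·r^2 = 4803, Σr^2·r^3 = 36135, Σr^3·r^3 = 278499.
Right-hand side: Σr^2·q = 98912, Σr^3·q = 764152.
AᵀA·[m, c]ᵀ = Aᵀq becomes [[4803, 36135]; [36135, 278499]]·[m, c]ᵀ = [98912, 764152]ᵀ.
Δ = 4803·278499 − 36135² = 31892472.
m = (98912·278499 − 36135·764152)/31892472 = -2739143/1328853; c = (4803·764152 − 36135·98912)/31892472 = 4001539/1328853.

m = -2.06, c = 3.01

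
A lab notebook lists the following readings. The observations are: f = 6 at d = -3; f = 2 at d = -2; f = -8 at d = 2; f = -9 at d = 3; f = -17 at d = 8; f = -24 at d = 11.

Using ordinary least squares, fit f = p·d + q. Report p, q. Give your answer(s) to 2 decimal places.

p = -2.03, q = -1.90

Setting ∂/∂p … = 0 gives: 211·p + 19·q = -465;  19·p + 6·q = -50.
Eliminating q: 6·(row 1) − 19·(row 2) gives 905·p = 6·(-465) − 19·(-50) = -1840, so p = -368/181.
Then q = ((-50) − 19·(-368/181))/6 = -343/181.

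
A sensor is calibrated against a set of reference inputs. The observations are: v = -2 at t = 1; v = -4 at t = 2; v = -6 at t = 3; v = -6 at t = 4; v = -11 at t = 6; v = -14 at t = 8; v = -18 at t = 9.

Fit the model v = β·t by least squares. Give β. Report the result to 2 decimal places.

β = -1.86

Entries of AᵀA: Σt·t = 211.
Moment sums: Σt·v = -392.
So AᵀA·[β]ᵀ = Aᵀv: [[211]]·[β]ᵀ = [-392]ᵀ.
Hence β = -392 / 211 ≈ -1.85782.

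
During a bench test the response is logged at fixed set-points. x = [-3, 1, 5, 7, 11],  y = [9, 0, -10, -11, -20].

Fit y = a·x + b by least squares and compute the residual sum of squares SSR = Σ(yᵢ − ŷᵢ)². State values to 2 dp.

SSR = 5.69

Normal-equation sums: Σx·x = 205, Σx = 21, Σ1 = 5.
Right-hand side: Σx·y = -374, Σy = -32.
Normal equations: [[205, 21]; [21, 5]]·[a, b]ᵀ = [-374, -32]ᵀ.
Δ = 205·5 − 21² = 584.
a = ((-374)·5 − 21·(-32))/584 = -599/292; b = (205·(-32) − 21·(-374))/584 = 647/292.
Residuals: 46/73, -12/73, -143/73, 167/146, 51/146; SSR = 831/146.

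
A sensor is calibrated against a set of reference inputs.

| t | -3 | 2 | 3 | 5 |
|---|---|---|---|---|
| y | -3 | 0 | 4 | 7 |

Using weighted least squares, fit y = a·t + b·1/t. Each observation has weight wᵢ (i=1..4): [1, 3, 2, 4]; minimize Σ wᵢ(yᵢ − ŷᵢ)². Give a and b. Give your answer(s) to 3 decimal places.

a = 1.681, b = -6.069

Normal-equation sums: Σwᵢ·t·t = 139, Σwᵢ·t·1/t = 10, Σwᵢ·1/t·1/t = 373/300.
And Σwᵢ·t·y = 173, Σwᵢ·1/t·y = 139/15.
So AᵀWA·[a, b]ᵀ = AᵀWy: [[139, 10]; [10, 373/300]]·[a, b]ᵀ = [173, 139/15]ᵀ.
Δ = 139·(373/300) − 10² = 21847/300.
a = (173·(373/300) − 10·(139/15))/(21847/300) = 5247/3121; b = (139·(139/15) − 10·173)/(21847/300) = -18940/3121.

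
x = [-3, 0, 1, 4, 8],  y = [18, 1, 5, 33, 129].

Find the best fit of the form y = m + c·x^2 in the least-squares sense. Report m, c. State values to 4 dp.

m = 1.3599, c = 1.9911

Entries of MᵀM: Σ1 = 5, Σx^2 = 90, Σx^2·x^2 = 4434.
For Mᵀy: Σy = 186, Σx^2·y = 8951.
So MᵀM·[m, c]ᵀ = Mᵀy: [[5, 90]; [90, 4434]]·[m, c]ᵀ = [186, 8951]ᵀ.
Δ = 5·4434 − 90² = 14070.
m = (186·4434 − 90·8951)/14070 = 3189/2345; c = (5·8951 − 90·186)/14070 = 5603/2814.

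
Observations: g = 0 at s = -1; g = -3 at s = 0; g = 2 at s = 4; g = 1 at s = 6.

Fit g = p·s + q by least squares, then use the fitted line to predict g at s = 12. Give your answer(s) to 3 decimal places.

Compute the Gram sums: Σs·s = 53, Σs = 9, Σ1 = 4.
Moment sums: Σs·g = 14, Σg = 0.
Δ = 53·4 − 9² = 131.
p = (14·4 − 9·0)/131 = 56/131; q = (53·0 − 9·14)/131 = -126/131.
At s = 12: ĝ = (56/131)·(12) + (-126/131)·(1) = 546/131.

ĝ = 4.168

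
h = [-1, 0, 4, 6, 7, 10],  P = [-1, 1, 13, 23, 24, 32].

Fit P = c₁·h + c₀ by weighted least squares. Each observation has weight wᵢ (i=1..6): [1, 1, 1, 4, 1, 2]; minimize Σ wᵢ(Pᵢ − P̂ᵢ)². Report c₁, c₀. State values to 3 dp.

c₁ = 3.132, c₀ = 2.389

Sums needed: Σwᵢ·h·h = 410, Σwᵢ·h = 54, Σwᵢ·1 = 10.
Right-hand side: Σwᵢ·h·P = 1413, Σwᵢ·P = 193.
So AᵀWA·[c₁, c₀]ᵀ = AᵀWP: [[410, 54]; [54, 10]]·[c₁, c₀]ᵀ = [1413, 193]ᵀ.
Eliminating c₀: 10·(row 1) − 54·(row 2) gives 1184·c₁ = 10·1413 − 54·193 = 3708, so c₁ = 927/296.
Then c₀ = (193 − 54·(927/296))/10 = 707/296.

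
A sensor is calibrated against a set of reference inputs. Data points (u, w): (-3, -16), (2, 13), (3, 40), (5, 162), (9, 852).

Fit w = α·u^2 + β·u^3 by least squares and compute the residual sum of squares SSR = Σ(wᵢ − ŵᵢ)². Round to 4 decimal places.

Compute the Gram sums: Σu^2·u^2 = 7364, Σu^2·u^3 = 62206, Σu^3·u^3 = 548588.
Moment sums: Σu^2·w = 73330, Σu^3·w = 642974.
XᵀX·[α, β]ᵀ = Xᵀw becomes [[7364, 62206]; [62206, 548588]]·[α, β]ᵀ = [73330, 642974]ᵀ.
det = 7364·548588 − 62206² = 170215596.
α = (73330·548588 − 62206·642974)/170215596 = 19259783/14184633; β = (7364·642974 − 62206·73330)/170215596 = 14441213/14184633.
Residuals: -3459808/4728211, -2722869/4728211, 1378174/4728211, 3754782/4728211, -793128/4728211; SSR = 7616219/4728211.

SSR = 1.6108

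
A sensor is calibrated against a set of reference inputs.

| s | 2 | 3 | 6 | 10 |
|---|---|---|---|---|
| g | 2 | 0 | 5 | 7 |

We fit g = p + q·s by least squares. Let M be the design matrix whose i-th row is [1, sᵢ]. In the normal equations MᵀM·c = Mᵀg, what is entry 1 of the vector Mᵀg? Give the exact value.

Entry 1 ↔ basis 1, so (Mᵀg)_{1} = Σᵢ gᵢ = (1)·(2) + (1)·(0) + (1)·(5) + (1)·(7) = 14.

14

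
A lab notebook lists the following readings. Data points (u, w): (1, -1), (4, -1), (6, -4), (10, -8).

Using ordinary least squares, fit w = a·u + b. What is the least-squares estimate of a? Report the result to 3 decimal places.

Entries of MᵀM: Σu·u = 153, Σu = 21, Σ1 = 4.
For Mᵀw: Σu·w = -109, Σw = -14.
So MᵀM·[a, b]ᵀ = Mᵀw: [[153, 21]; [21, 4]]·[a, b]ᵀ = [-109, -14]ᵀ.
Eliminating b: 4·(row 1) − 21·(row 2) gives 171·a = 4·(-109) − 21·(-14) = -142, so a = -142/171.
Then b = ((-14) − 21·(-142/171))/4 = 49/57.

a = -0.830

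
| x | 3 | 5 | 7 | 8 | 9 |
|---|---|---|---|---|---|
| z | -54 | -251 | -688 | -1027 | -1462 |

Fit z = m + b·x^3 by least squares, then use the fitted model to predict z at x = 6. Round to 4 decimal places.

Setting ∂/∂m … = 0 gives: 5·m + 1736·b = -3482;  1736·m + 927588·b = -1860439.
(Σ1 = 5, Σx^3 = 1736, Σx^3·x^3 = 927588, Σz = -3482, Σx^3·z = -1860439.)
Eliminating b: 927588·(row 1) − 1736·(row 2) gives 1624244·m = 927588·(-3482) − 1736·(-1860439) = -139312, so m = -34828/406061.
Then b = ((-1860439) − 1736·(-34828/406061))/927588 = -3257443/1624244.
At x = 6: ẑ = (-34828/406061)·(1) + (-3257443/1624244)·(216) = -175936750/406061.

ẑ = -433.2767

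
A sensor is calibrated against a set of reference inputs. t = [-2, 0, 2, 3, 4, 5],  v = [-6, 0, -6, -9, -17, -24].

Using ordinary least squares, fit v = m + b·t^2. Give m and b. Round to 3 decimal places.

m = -1.373, b = -0.927

Entries of MᵀM: Σ1 = 6, Σt^2 = 58, Σt^2·t^2 = 994.
Right-hand side: Σv = -62, Σt^2·v = -1001.
So MᵀM·[m, b]ᵀ = Mᵀv: [[6, 58]; [58, 994]]·[m, b]ᵀ = [-62, -1001]ᵀ.
Determinant 6·994 − 58² = 2600.
m = ((-62)·994 − 58·(-1001))/2600 = -357/260; b = (6·(-1001) − 58·(-62))/2600 = -241/260.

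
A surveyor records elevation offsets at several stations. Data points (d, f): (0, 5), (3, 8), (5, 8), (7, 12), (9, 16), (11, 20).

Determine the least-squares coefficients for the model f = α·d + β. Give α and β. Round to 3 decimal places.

With design matrix M, MᵀM = [[285, 35]; [35, 6]] and Mᵀf = [512, 69]ᵀ.
Eliminating β: 6·(row 1) − 35·(row 2) gives 485·α = 6·512 − 35·69 = 657, so α = 657/485.
Then β = (69 − 35·(657/485))/6 = 349/97.

α = 1.355, β = 3.598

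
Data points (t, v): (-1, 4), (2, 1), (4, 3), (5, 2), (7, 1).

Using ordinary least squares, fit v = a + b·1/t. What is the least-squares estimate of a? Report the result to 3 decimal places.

From the data, Σ1 = 5, Σ1/t = 13/140, Σ1/t·1/t = 26909/19600.
Right-hand side: Σv = 11, Σ1/t·v = -309/140.
AᵀA·[a, b]ᵀ = Aᵀv becomes [[5, 13/140]; [13/140, 26909/19600]]·[a, b]ᵀ = [11, -309/140]ᵀ.
Determinant 5·(26909/19600) − (13/140)² = 16797/2450.
a = (11·(26909/19600) − (13/140)·(-309/140))/(16797/2450) = 37502/16797; b = (5·(-309/140) − (13/140)·11)/(16797/2450) = -29540/16797.

a = 2.233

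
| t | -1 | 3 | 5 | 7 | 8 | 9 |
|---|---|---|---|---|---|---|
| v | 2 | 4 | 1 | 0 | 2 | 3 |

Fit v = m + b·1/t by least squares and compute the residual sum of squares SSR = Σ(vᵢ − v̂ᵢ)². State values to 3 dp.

SSR = 9.929

Sums needed: Σ1 = 6, Σ1/t = -221/2520, Σ1/t·1/t = 7617241/6350400.
Right-hand side: Σv = 12, Σ1/t·v = 7/60.
So AᵀA·[m, b]ᵀ = Aᵀv: [[6, -221/2520]; [-221/2520, 7617241/6350400]]·[m, b]ᵀ = [12, 7/60]ᵀ.
Eliminating b: (7617241/6350400)·(row 1) − (-221/2520)·(row 2) gives (9130921/1270080)·m = (7617241/6350400)·12 − (-221/2520)·(7/60) = 15245311/1058400, so m = 5380698/2685565.
Then b = ((7/60) − (-221/2520)·(5380698/2685565))/(7617241/6350400) = 2225664/9130921.
Residuals: 10965664/45654605, 87437114/45654605, -9608585/9130921, -93061626/45654605, -1553696/45654605, 44255469/45654605; SSR = 453295874/45654605.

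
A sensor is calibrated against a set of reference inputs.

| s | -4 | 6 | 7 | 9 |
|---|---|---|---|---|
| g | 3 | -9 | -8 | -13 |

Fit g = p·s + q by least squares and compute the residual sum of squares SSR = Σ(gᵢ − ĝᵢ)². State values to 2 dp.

From the data, Σs·s = 182, Σs = 18, Σ1 = 4.
Moment sums: Σs·g = -239, Σg = -27.
So XᵀX·[p, q]ᵀ = Xᵀg: [[182, 18]; [18, 4]]·[p, q]ᵀ = [-239, -27]ᵀ.
Determinant 182·4 − 18² = 404.
p = ((-239)·4 − 18·(-27))/404 = -235/202; q = (182·(-27) − 18·(-239))/404 = -153/101.
Residuals: -14/101, -51/101, 335/202, -205/202; SSR = 819/202.

SSR = 4.05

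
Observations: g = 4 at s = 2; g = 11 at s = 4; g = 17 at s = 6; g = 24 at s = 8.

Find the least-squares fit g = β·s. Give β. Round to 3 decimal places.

Compute the Gram sums: Σs·s = 120.
Right-hand side: Σs·g = 346.
So AᵀA·[β]ᵀ = Aᵀg: [[120]]·[β]ᵀ = [346]ᵀ.
Hence β = 346 / 120 ≈ 2.88333.

β = 2.883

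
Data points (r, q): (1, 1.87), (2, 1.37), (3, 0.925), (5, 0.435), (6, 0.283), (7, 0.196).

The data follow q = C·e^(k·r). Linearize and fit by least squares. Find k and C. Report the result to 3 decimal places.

Taking logs, ln q = k·r + ln C, so regress ln q on r.
Σr = 24.0000, Σ(r)² = 124.0000, Σln q = -2.8616, Σr·ln q = -22.1217.
Equations: 124.0000·k + 24.0000·ln C = -22.1217;  24.0000·k + 6·ln C = -2.8616.
Solving (det = 168.0000): k = -0.38127, ln C = 1.04813, so C = exp(1.04813) = 2.85232.

k = -0.381, C = 2.852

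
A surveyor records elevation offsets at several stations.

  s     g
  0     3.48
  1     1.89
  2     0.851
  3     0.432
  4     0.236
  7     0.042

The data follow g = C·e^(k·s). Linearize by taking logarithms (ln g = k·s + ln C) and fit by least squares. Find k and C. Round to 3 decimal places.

k = -0.636, C = 3.252

Taking logs, ln g = k·s + ln C, so regress ln g on s.
AᵀA = [[79.0000, 17.0000]; [17.0000, 6]], rhs = [-30.1704, -3.7311]ᵀ  (here Σs = 17.0000, Σ(s)² = 79.0000, Σln g = -3.7311, Σs·ln g = -30.1704).
Solving (det = 185.0000): k = -0.63564, ln C = 1.17915, so C = exp(1.17915) = 3.25159.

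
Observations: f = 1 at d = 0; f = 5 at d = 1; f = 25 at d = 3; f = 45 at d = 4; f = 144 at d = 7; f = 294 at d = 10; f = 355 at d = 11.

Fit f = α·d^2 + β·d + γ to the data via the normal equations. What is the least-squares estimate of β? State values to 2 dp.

β = -0.83

The normal system MᵀM·[α, β, γ]ᵀ = Mᵀf is [[27380, 2766, 296]; [2766, 296, 36]; [296, 36, 7]]·[α, β, γ]ᵀ = [80361, 8113, 869]ᵀ.
Solving the 3×3 system (Gaussian elimination) gives α = 1060799/353122, β = -294115/353122, γ = 246761/176561.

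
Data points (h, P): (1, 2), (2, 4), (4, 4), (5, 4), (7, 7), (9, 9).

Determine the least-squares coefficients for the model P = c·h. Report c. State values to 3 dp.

Normal-equation sums: Σh·h = 176.
Moment sums: Σh·P = 176.
Hence c = 176 / 176 ≈ 1.

c = 1.000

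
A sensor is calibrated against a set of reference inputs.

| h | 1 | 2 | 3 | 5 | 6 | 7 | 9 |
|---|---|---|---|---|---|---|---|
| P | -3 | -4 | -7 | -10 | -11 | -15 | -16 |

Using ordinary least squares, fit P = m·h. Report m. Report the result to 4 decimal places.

Sums needed: Σh·h = 205.
Right-hand side: Σh·P = -397.
m = (-397)/205 = -1.93659.

m = -1.9366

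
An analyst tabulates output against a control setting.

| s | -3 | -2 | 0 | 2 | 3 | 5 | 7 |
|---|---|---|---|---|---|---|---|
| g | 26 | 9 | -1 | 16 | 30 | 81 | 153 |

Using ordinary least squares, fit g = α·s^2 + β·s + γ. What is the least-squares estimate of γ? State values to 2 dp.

With design matrix A, AᵀA = [[3220, 468, 100]; [468, 100, 12]; [100, 12, 7]] and Aᵀg = [10126, 1502, 314]ᵀ.
Solving the 3×3 system (Gaussian elimination) gives α = 35479/11886, β = 1957/1981, γ = 3100/5943.

γ = 0.52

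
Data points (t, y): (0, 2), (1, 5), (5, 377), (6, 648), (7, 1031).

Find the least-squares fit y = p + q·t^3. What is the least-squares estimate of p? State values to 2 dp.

p = 1.85

Entries of AᵀA: Σ1 = 5, Σt^3 = 685, Σt^3·t^3 = 179931.
And Σy = 2063, Σt^3·y = 540731.
So AᵀA·[p, q]ᵀ = Aᵀy: [[5, 685]; [685, 179931]]·[p, q]ᵀ = [2063, 540731]ᵀ.
Determinant 5·179931 − 685² = 430430.
p = (2063·179931 − 685·540731)/430430 = 398459/215215; q = (5·540731 − 685·2063)/430430 = 129050/43043.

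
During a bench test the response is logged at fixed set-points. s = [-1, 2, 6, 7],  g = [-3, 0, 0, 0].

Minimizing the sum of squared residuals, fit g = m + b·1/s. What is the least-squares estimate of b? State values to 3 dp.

From the data, Σ1 = 4, Σ1/s = -4/21, Σ1/s·1/s = 1145/882.
For Xᵀg: Σg = -3, Σ1/s·g = 3.
Determinant 4·(1145/882) − (-4/21)² = 758/147.
m = ((-3)·(1145/882) − (-4/21)·3)/(758/147) = -977/1516; b = (4·3 − (-4/21)·(-3))/(758/147) = 840/379.

b = 2.216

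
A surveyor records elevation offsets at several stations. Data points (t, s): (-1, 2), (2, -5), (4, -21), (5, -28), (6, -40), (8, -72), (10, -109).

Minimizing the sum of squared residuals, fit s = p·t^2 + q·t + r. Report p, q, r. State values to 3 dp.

Forming MᵀM = [[16290, 1924, 246]; [1924, 246, 34]; [246, 34, 7]] and Mᵀs = [-18002, -2142, -273]ᵀ gives MᵀM·[p, q, r]ᵀ = Mᵀs.
Inverting the 3×3 Gram matrix, [p, q, r]ᵀ = [-148516/151361, -188248/151361, 4705/3089]ᵀ.

p = -0.981, q = -1.244, r = 1.523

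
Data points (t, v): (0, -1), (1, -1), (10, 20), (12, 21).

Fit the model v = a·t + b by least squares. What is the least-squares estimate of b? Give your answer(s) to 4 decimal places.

Setting ∂/∂a … = 0 gives: 245·a + 23·b = 451;  23·a + 4·b = 39.
(Σt·t = 245, Σt = 23, Σ1 = 4, Σt·v = 451, Σv = 39.)
Eliminating b: 4·(row 1) − 23·(row 2) gives 451·a = 4·451 − 23·39 = 907, so a = 907/451.
Then b = (39 − 23·(907/451))/4 = -818/451.

b = -1.8137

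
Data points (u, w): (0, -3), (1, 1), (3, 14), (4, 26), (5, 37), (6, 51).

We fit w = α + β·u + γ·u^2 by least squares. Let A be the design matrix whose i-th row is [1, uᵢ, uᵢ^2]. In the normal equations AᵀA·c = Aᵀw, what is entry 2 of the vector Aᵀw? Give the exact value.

Entry 2 ↔ basis u, so (Aᵀw)_{2} = Σᵢ (u)·wᵢ = (0)·(-3) + (1)·(1) + (3)·(14) + (4)·(26) + (5)·(37) + (6)·(51) = 638.

638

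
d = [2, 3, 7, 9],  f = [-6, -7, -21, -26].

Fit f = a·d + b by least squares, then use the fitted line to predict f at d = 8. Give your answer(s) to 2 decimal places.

f̂ = -23.31

From the data, Σd·d = 143, Σd = 21, Σ1 = 4.
For Aᵀf: Σd·f = -414, Σf = -60.
Determinant 143·4 − 21² = 131.
a = ((-414)·4 − 21·(-60))/131 = -396/131; b = (143·(-60) − 21·(-414))/131 = 114/131.
At d = 8: f̂ = (-396/131)·(8) + (114/131)·(1) = -3054/131.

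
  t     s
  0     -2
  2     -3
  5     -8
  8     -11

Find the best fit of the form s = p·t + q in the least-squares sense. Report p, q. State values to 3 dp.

p = -1.197, q = -1.510

Forming MᵀM = [[93, 15]; [15, 4]] and Mᵀs = [-134, -24]ᵀ gives MᵀM·[p, q]ᵀ = Mᵀs.
Eliminating q: 4·(row 1) − 15·(row 2) gives 147·p = 4·(-134) − 15·(-24) = -176, so p = -176/147.
Then q = ((-24) − 15·(-176/147))/4 = -74/49.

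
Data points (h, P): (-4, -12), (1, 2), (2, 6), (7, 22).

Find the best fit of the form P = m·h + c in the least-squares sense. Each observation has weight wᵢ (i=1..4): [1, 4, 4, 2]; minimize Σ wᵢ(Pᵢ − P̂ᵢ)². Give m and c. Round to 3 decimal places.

AᵀWA·[m, c]ᵀ = AᵀWP reads: 134·m + 22·c = 412;  22·m + 11·c = 64.
(Σwᵢ·h·h = 134, Σwᵢ·h = 22, Σwᵢ·1 = 11, Σwᵢ·h·P = 412, Σwᵢ·P = 64.)
Determinant 134·11 − 22² = 990.
m = (412·11 − 22·64)/990 = 142/45; c = (134·64 − 22·412)/990 = -244/495.

m = 3.156, c = -0.493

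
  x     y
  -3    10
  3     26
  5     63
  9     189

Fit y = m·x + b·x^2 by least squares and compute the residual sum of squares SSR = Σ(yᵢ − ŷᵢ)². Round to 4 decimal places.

SSR = 1.4647

Compute the Gram sums: Σx·x = 124, Σx·x^2 = 854, Σx^2·x^2 = 7348.
And Σx·y = 2064, Σx^2·y = 17208.
MᵀM·[m, b]ᵀ = Mᵀy becomes [[124, 854]; [854, 7348]]·[m, b]ᵀ = [2064, 17208]ᵀ.
Eliminating b: 7348·(row 1) − 854·(row 2) gives 181836·m = 7348·2064 − 854·17208 = 470640, so m = 39220/15153.
Then b = (17208 − 854·(39220/15153))/7348 = 30928/15153.
Residuals: -3054/5051, -678/5051, -4887/5051, 1923/5051; SSR = 7398/5051.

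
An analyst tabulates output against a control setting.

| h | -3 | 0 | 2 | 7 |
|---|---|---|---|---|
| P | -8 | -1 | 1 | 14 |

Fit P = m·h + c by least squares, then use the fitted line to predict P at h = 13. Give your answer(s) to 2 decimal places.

P̂ = 26.45

Sums needed: Σh·h = 62, Σh = 6, Σ1 = 4.
And Σh·P = 124, ΣP = 6.
So MᵀM·[m, c]ᵀ = MᵀP: [[62, 6]; [6, 4]]·[m, c]ᵀ = [124, 6]ᵀ.
Eliminating c: 4·(row 1) − 6·(row 2) gives 212·m = 4·124 − 6·6 = 460, so m = 115/53.
Then c = (6 − 6·(115/53))/4 = -93/53.
At h = 13: P̂ = (115/53)·(13) + (-93/53)·(1) = 1402/53.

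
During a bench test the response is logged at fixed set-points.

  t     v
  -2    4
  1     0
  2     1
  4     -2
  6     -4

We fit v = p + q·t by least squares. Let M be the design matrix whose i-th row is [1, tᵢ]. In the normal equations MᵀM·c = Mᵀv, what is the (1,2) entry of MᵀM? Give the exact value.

Row 1 ↔ basis 1, column 2 ↔ basis t, so (MᵀM)_{1,2} = Σᵢ t = (1)·(-2) + (1)·(1) + (1)·(2) + (1)·(4) + (1)·(6) = 11.

11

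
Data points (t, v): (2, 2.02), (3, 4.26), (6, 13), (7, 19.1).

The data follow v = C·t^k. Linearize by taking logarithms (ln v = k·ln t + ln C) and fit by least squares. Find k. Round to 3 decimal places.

k = 1.746

Taking logs, ln v = k·ln t + ln C, so regress ln v on ln t.
AᵀA = [[8.6844, 5.5294]; [5.5294, 4]], rhs = [12.4151, 7.6670]ᵀ  (here Σln t = 5.5294, Σ(ln t)² = 8.6844, Σln v = 7.6670, Σln t·ln v = 12.4151).
Slope k = (n·Σln t·ln v − Σln t·Σln v)/(n·Σ(ln t)² − (Σln t)²) = (4·12.4151 − 5.5294·7.6670)/4.1629 = 1.74551; ln C = (Σln v − k·Σln t)/n = -0.49617.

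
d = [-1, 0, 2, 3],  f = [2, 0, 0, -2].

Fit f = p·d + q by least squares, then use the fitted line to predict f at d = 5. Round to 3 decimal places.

Forming MᵀM = [[14, 4]; [4, 4]] and Mᵀf = [-8, 0]ᵀ gives MᵀM·[p, q]ᵀ = Mᵀf.
Eliminating q: 4·(row 1) − 4·(row 2) gives 40·p = 4·(-8) − 4·0 = -32, so p = -4/5.
Then q = (0 − 4·(-4/5))/4 = 4/5.
At d = 5: f̂ = (-4/5)·(5) + (4/5)·(1) = -16/5.

f̂ = -3.200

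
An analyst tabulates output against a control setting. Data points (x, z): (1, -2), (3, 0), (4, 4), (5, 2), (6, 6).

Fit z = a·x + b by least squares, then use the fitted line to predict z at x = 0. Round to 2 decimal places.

Entries of MᵀM: Σx·x = 87, Σx = 19, Σ1 = 5.
Right-hand side: Σx·z = 60, Σz = 10.
Normal equations: [[87, 19]; [19, 5]]·[a, b]ᵀ = [60, 10]ᵀ.
det = 87·5 − 19² = 74.
a = (60·5 − 19·10)/74 = 55/37; b = (87·10 − 19·60)/74 = -135/37.
At x = 0: ẑ = (55/37)·(0) + (-135/37)·(1) = -135/37.

ẑ = -3.65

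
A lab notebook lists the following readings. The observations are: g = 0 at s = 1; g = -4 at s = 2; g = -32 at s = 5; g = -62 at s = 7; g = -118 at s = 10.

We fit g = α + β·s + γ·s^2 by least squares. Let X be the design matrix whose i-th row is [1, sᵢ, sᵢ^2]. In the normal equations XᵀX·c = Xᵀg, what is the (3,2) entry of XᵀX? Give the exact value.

Row 3 ↔ basis s^2, column 2 ↔ basis s, so (XᵀX)_{3,2} = Σᵢ (s^2)·(s) = (1)·(1) + (4)·(2) + (25)·(5) + (49)·(7) + (100)·(10) = 1477.

1477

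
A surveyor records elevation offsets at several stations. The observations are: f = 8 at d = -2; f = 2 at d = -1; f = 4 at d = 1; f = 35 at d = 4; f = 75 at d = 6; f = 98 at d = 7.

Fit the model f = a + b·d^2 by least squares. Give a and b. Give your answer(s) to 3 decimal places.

a = 1.201, b = 2.007

The normal equations are: 6·a + 107·b = 222;  107·a + 3971·b = 8100.
Eliminating b: 3971·(row 1) − 107·(row 2) gives 12377·a = 3971·222 − 107·8100 = 14862, so a = 14862/12377.
Then b = (8100 − 107·(14862/12377))/3971 = 24846/12377.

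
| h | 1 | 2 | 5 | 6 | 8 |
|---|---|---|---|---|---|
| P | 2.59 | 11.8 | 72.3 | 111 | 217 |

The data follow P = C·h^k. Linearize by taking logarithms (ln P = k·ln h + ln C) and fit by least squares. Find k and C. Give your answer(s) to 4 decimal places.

k = 2.0991, C = 2.6278

Linearized form: ln P = k·ln h + ln C. From the 5 transformed points,
Σln h = 6.1738, Σ(ln h)² = 10.6052, Σln P = 17.7900, Σln h·ln P = 28.2260.
Equations: 10.6052·k + 6.1738·ln C = 28.2260;  6.1738·k + 5·ln C = 17.7900.
Slope k = (n·Σln h·ln P − Σln h·Σln P)/(n·Σ(ln h)² − (Σln h)²) = (5·28.2260 − 6.1738·17.7900)/14.9105 = 2.09908; ln C = (Σln P − k·Σln h)/n = 0.96615, so C = exp(0.96615) = 2.62780.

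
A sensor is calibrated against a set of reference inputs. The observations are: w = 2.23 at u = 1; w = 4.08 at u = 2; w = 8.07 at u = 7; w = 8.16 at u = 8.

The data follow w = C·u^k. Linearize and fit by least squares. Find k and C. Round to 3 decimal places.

k = 0.615, C = 2.396

Linearized form: ln w = k·ln u + ln C. From the 4 transformed points,
Sums: Σln u = 4.7185, Σ(ln u)² = 8.5911, Σln w = 6.3955, Σln u·ln w = 9.4032.
Normal system: [[8.5911, 4.7185]; [4.7185, 4]]·[k, ln C]ᵀ = [9.4032, 6.3955]ᵀ.
Solving (det = 12.1002): k = 0.61452, ln C = 0.87397, so C = exp(0.87397) = 2.39639.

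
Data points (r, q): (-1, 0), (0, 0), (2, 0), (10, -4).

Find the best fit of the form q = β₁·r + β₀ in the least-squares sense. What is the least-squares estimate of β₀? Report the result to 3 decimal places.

Sums needed: Σr·r = 105, Σr = 11, Σ1 = 4.
Moment sums: Σr·q = -40, Σq = -4.
So XᵀX·[β₁, β₀]ᵀ = Xᵀq: [[105, 11]; [11, 4]]·[β₁, β₀]ᵀ = [-40, -4]ᵀ.
det = 105·4 − 11² = 299.
β₁ = ((-40)·4 − 11·(-4))/299 = -116/299; β₀ = (105·(-4) − 11·(-40))/299 = 20/299.

β₀ = 0.067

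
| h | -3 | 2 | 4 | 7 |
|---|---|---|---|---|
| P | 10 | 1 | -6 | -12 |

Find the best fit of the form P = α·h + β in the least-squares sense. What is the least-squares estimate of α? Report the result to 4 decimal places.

α = -2.2358

Setting ∂/∂α … = 0 gives: 78·α + 10·β = -136;  10·α + 4·β = -7.
(Σh·h = 78, Σh = 10, Σ1 = 4, Σh·P = -136, ΣP = -7.)
Δ = 78·4 − 10² = 212.
α = ((-136)·4 − 10·(-7))/212 = -237/106; β = (78·(-7) − 10·(-136))/212 = 407/106.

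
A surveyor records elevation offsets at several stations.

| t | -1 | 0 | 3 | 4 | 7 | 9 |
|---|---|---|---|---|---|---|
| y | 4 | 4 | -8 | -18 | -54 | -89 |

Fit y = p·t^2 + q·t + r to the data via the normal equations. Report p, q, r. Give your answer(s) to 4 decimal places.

Entries of AᵀA: Σt^2·t^2 = 9300, Σt^2·t = 1162, Σt^2 = 156, Σt·t = 156, Σt = 22, Σ1 = 6.
For Aᵀy: Σt^2·y = -10211, Σt·y = -1279, Σy = -161.
Row-reducing yields p = -23785/23474, q = -28309/23474, r = 46162/11737.

p = -1.0132, q = -1.2060, r = 3.9330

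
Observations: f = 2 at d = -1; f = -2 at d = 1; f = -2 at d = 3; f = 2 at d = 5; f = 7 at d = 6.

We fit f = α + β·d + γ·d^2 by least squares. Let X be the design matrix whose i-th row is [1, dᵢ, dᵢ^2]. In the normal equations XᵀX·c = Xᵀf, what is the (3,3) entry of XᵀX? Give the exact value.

2004

Row 3 ↔ basis d^2, column 3 ↔ basis d^2, so (XᵀX)_{3,3} = Σᵢ (d^2)·(d^2) = (1)·(1) + (1)·(1) + (9)·(9) + (25)·(25) + (36)·(36) = 2004.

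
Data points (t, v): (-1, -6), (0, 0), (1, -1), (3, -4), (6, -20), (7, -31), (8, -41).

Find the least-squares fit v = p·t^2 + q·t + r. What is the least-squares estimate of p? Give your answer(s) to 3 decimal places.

p = -0.889

Sums needed: Σt^2·t^2 = 7876, Σt^2·t = 1098, Σt^2 = 160, Σt·t = 160, Σt = 24, Σ1 = 7.
For Aᵀv: Σt^2·v = -4906, Σt·v = -672, Σv = -103.
Solving the 3×3 system (Gaussian elimination) gives p = -13484/15163, q = 33117/15163, r = -28451/15163.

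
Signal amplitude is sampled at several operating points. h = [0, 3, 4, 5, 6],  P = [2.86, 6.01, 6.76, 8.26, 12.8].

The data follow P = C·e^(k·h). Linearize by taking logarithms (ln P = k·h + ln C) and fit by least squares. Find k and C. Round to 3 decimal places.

k = 0.235, C = 2.822

Let Y = ln P. Fitting Y = k·h + ln C by least squares:
Sums: Σh = 18.0000, Σ(h)² = 86.0000, Σln P = 9.4161, Σh·ln P = 38.8782.
Normal system: [[86.0000, 18.0000]; [18.0000, 5]]·[k, ln C]ᵀ = [38.8782, 9.4161]ᵀ.
Solving (det = 106.0000): k = 0.23491, ln C = 1.03756, so C = exp(1.03756) = 2.82231.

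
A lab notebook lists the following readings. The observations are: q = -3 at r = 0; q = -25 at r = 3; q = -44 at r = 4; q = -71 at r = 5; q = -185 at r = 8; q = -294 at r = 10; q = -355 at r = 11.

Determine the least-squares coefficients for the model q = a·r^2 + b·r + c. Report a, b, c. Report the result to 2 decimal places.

a = -3.09, b = 1.92, c = -2.89

With design matrix X, XᵀX = [[29699, 3059, 335]; [3059, 335, 41]; [335, 41, 7]] and Xᵀq = [-86899, -8931, -977]ᵀ.
Inverting the 3×3 Gram matrix, [a, b, c]ᵀ = [-504814/163281, 314263/163281, -157030/54427]ᵀ.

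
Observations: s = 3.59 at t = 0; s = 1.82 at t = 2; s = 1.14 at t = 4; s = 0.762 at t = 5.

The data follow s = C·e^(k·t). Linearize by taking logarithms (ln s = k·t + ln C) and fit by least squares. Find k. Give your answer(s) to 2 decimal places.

With ln sᵢ as the transformed response and tᵢ as the regressor:
AᵀA = [[45.0000, 11.0000]; [11.0000, 4]], rhs = [0.3627, 1.7362]ᵀ  (here Σt = 11.0000, Σ(t)² = 45.0000, Σln s = 1.7362, Σt·ln s = 0.3627).
Δ = 45.0000·4 − (11.0000)² = 59.0000; k = (0.3627·4 − 11.0000·1.7362)/59.0000 = -0.29911, ln C = (45.0000·1.7362 − 11.0000·0.3627)/59.0000 = 1.25660.

k = -0.30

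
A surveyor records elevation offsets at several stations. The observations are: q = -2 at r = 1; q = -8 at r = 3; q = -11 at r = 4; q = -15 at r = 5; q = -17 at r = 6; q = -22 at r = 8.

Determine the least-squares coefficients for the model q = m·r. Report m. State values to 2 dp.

m = -2.80

Compute the Gram sums: Σr·r = 151.
For Mᵀq: Σr·q = -423.
MᵀM·[m]ᵀ = Mᵀq becomes [[151]]·[m]ᵀ = [-423]ᵀ.
Hence m = -423 / 151 ≈ -2.80132.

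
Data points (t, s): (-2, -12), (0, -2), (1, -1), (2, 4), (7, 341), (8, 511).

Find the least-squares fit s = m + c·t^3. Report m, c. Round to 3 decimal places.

Entries of XᵀX: Σ1 = 6, Σt^3 = 856, Σt^3·t^3 = 379922.
Right-hand side: Σs = 841, Σt^3·s = 378722.
So XᵀX·[m, c]ᵀ = Xᵀs: [[6, 856]; [856, 379922]]·[m, c]ᵀ = [841, 378722]ᵀ.
Determinant 6·379922 − 856² = 1546796.
m = (841·379922 − 856·378722)/1546796 = -2335815/773398; c = (6·378722 − 856·841)/1546796 = 388109/386699.

m = -3.020, c = 1.004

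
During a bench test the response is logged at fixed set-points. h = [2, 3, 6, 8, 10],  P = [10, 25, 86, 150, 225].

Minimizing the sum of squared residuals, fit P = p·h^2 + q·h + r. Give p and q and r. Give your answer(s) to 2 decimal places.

p = 1.91, q = 3.94, r = -5.02

Setting ∂/∂p … = 0 gives: 15489·p + 1763·q + 213·r = 35461;  1763·p + 213·q + 29·r = 4061;  213·p + 29·q + 5·r = 496.
Solving the 3×3 system (Gaussian elimination) gives p = 43157/22598, q = 89083/22598, r = -56724/11299.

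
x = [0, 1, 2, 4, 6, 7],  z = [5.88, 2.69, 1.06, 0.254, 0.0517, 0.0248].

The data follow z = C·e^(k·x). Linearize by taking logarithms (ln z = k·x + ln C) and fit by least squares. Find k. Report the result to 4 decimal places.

k = -0.7795

Linearized form: ln z = k·x + ln C. From the 6 transformed points,
Σx = 20.0000, Σ(x)² = 106.0000, Σln z = -5.2103, Σx·ln z = -48.0278.
Equations: 106.0000·k + 20.0000·ln C = -48.0278;  20.0000·k + 6·ln C = -5.2103.
Slope k = (n·Σx·ln z − Σx·Σln z)/(n·Σ(x)² − (Σx)²) = (6·-48.0278 − 20.0000·-5.2103)/236.0000 = -0.77950; ln C = (Σln z − k·Σx)/n = 1.72995.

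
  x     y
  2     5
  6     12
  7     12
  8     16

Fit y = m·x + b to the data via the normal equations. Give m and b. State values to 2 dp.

m = 1.70, b = 1.48

Sums needed: Σx·x = 153, Σx = 23, Σ1 = 4.
Right-hand side: Σx·y = 294, Σy = 45.
So AᵀA·[m, b]ᵀ = Aᵀy: [[153, 23]; [23, 4]]·[m, b]ᵀ = [294, 45]ᵀ.
Δ = 153·4 − 23² = 83.
m = (294·4 − 23·45)/83 = 141/83; b = (153·45 − 23·294)/83 = 123/83.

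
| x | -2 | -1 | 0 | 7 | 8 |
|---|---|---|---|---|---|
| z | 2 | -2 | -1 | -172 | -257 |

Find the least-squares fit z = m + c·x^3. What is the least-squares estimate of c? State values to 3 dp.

c = -0.498

Normal-equation sums: Σ1 = 5, Σx^3 = 846, Σx^3·x^3 = 379858.
And Σz = -430, Σx^3·z = -190594.
Normal equations: [[5, 846]; [846, 379858]]·[m, c]ᵀ = [-430, -190594]ᵀ.
Eliminating c: 379858·(row 1) − 846·(row 2) gives 1183574·m = 379858·(-430) − 846·(-190594) = -2096416, so m = -149744/84541.
Then c = ((-190594) − 846·(-149744/84541))/379858 = -42085/84541.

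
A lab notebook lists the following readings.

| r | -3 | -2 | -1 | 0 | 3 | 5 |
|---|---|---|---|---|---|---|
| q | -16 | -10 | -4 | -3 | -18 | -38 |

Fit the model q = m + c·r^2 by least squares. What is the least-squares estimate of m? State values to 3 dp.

Normal-equation sums: Σ1 = 6, Σr^2 = 48, Σr^2·r^2 = 804.
Moment sums: Σq = -89, Σr^2·q = -1300.
Eliminating c: 804·(row 1) − 48·(row 2) gives 2520·m = 804·(-89) − 48·(-1300) = -9156, so m = -109/30.
Then c = ((-1300) − 48·(-109/30))/804 = -7/5.

m = -3.633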